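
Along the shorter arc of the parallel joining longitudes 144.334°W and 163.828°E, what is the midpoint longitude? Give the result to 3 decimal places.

Signed shortest Δλ from -144.334° to +163.828° is -51.838°.
Midpoint longitude = -144.334° + (-51.838°)/2 = -144.334° − 25.919° = -170.253°.
(The naïve average (-144.334 + +163.828)/2 = 9.747° is on the wrong side of the globe.)

170.253°W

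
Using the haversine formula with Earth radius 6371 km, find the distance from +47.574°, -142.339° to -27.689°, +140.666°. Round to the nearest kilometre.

11346 km

Δλ = 140.666 − -142.339 = 283.005°; wrapped into (−180°, 180°]: -76.995°.
Δφ = -27.689 − 47.574 = -75.263°.
a = sin²(Δφ/2) + cos φ₁ · cos φ₂ · sin²(Δλ/2) = 0.604283.
c = 2·atan2(√a, √(1−a)) = 1.78090 rad → d = 6371·c ≈ 11346.14 km.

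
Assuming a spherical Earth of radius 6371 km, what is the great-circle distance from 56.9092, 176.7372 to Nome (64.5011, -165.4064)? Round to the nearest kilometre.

Δλ = -165.4064 − 176.7372 = -342.1436°; wrapped into (−180°, 180°]: 17.8564°.
Δφ = 64.5011 − 56.9092 = 7.5919°.
a = sin²(Δφ/2) + cos φ₁ · cos φ₂ · sin²(Δλ/2) = 0.010044.
c = 2·atan2(√a, √(1−a)) = 0.20078 rad → d = 6371·c ≈ 1279.14 km.

1279 km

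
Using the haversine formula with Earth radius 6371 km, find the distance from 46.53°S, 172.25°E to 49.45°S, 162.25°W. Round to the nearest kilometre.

Δλ = -162.25 − 172.25 = -334.50°; wrapped into (−180°, 180°]: 25.50°.
Δφ = -49.45 − -46.53 = -2.92°.
a = sin²(Δφ/2) + cos φ₁ · cos φ₂ · sin²(Δλ/2) = 0.022434.
c = 2·atan2(√a, √(1−a)) = 0.30069 rad → d = 6371·c ≈ 1915.71 km.

1916 km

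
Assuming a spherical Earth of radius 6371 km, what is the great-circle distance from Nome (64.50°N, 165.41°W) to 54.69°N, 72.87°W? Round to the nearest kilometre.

4836 km

Δλ = -72.87 − -165.41 = 92.54°.
Δφ = 54.69 − 64.50 = -9.81°.
a = sin²(Δφ/2) + cos φ₁ · cos φ₂ · sin²(Δλ/2) = 0.137242.
c = 2·atan2(√a, √(1−a)) = 0.75901 rad → d = 6371·c ≈ 4835.68 km.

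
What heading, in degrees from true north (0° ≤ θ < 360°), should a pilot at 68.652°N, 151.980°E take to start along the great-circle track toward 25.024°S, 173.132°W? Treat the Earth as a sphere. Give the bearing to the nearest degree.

149°

Δλ = -173.132 − 151.980 = -325.112°; wrapped into (−180°, 180°]: 34.888°.
θ = atan2( sin Δλ · cos φ₂ , cos φ₁ · sin φ₂ − sin φ₁ · cos φ₂ · cos Δλ )
  = atan2(0.51828, -0.84626) = 148.515° → normalised to [0°, 360°): 148.515°.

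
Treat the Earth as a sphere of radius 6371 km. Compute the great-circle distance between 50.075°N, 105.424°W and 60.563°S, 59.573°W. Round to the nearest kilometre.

12968 km

Δλ = -59.573 − -105.424 = 45.851°.
Δφ = -60.563 − 50.075 = -110.638°.
a = sin²(Δφ/2) + cos φ₁ · cos φ₂ · sin²(Δλ/2) = 0.724091.
c = 2·atan2(√a, √(1−a)) = 2.03553 rad → d = 6371·c ≈ 12968.35 km.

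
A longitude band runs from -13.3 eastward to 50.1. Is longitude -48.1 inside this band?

No

Band width going east from -13.3° to +50.1°: ((50.1 − -13.3) mod 360) = 63.4°.
Offset of -48.1° east of the west edge: ((-48.1 − -13.3) mod 360) = 325.2°.
325.2° > 63.4° ⇒ outside.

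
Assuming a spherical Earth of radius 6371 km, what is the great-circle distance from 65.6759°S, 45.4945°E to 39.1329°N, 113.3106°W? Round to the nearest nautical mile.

9055 nmi

Δλ = -113.3106 − 45.4945 = -158.8051°.
Δφ = 39.1329 − -65.6759 = 104.8088°.
a = sin²(Δφ/2) + cos φ₁ · cos φ₂ · sin²(Δλ/2) = 0.936493.
c = 2·atan2(√a, √(1−a)) = 2.63209 rad → d = 6371·c ≈ 16769.04 km ≈ 9054.56 nmi.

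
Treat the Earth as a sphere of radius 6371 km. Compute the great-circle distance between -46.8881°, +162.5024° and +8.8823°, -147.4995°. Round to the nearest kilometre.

Δλ = -147.4995 − 162.5024 = -310.0019°; wrapped into (−180°, 180°]: 49.9981°.
Δφ = 8.8823 − -46.8881 = 55.7704°.
a = sin²(Δφ/2) + cos φ₁ · cos φ₂ · sin²(Δλ/2) = 0.339336.
c = 2·atan2(√a, √(1−a)) = 1.24367 rad → d = 6371·c ≈ 7923.39 km.

7923 km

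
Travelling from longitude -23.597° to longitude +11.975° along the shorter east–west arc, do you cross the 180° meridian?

No

Signed shortest Δλ = ((11.975 − -23.597 + 180) mod 360) − 180 = 35.572°.
Going east by 35.572° from -23.597° reaches +11.975° without touching 180°.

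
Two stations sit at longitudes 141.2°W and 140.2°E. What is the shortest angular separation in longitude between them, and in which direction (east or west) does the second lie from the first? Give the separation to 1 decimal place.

78.6° west

Raw difference: 140.2 − -141.2 = 281.4°.
Normalise into (−180°, 180°]: 281.4° − 360° = -78.6°.
Negative ⇒ the second point lies to the west; separation 78.6°.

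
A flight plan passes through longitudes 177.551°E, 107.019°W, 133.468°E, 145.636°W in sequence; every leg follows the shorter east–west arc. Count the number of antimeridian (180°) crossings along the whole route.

3

Leg 1: +177.551° → -107.019°, shortest Δλ = 75.43° (east) — crosses 180°.
Leg 2: -107.019° → +133.468°, shortest Δλ = -119.513° (west) — crosses 180°.
Leg 3: +133.468° → -145.636°, shortest Δλ = 80.896° (east) — crosses 180°.
Total crossings: 3.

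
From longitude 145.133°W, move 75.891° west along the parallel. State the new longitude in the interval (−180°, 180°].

138.976°E

Start at -145.133°; shift −75.891° → -221.024°.
-221.024° lies outside (−180°, 180°]; add 360° → +138.976°.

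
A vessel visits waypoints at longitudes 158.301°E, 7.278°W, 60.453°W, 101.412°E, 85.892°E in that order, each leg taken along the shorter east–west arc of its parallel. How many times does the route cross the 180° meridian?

Leg 1: +158.301° → -7.278°, shortest Δλ = -165.579° (west) — does not cross 180°.
Leg 2: -7.278° → -60.453°, shortest Δλ = -53.175° (west) — does not cross 180°.
Leg 3: -60.453° → +101.412°, shortest Δλ = 161.865° (east) — does not cross 180°.
Leg 4: +101.412° → +85.892°, shortest Δλ = -15.52° (west) — does not cross 180°.
Total crossings: 0.

0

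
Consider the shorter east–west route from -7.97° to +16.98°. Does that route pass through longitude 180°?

No

Signed shortest Δλ = ((16.98 − -7.97 + 180) mod 360) − 180 = 24.95°.
Going east by 24.95° from -7.97° reaches +16.98° without touching 180°.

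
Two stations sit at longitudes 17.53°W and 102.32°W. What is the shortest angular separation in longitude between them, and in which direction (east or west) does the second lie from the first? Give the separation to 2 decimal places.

84.79° west

Raw difference: -102.32 − -17.53 = -84.79°.
Normalise into (−180°, 180°]: -84.79° stays -84.79°.
Negative ⇒ the second point lies to the west; separation 84.79°.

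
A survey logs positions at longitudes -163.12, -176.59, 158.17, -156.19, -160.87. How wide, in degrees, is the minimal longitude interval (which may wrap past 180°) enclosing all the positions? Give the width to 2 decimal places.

45.64°

Sort the longitudes: -176.59°, -163.12°, -160.87°, -156.19°, +158.17°.
Eastward gaps between consecutive values (wrapping around): 13.47°, 2.25°, 4.68°, 314.36°, 25.24°.
Largest gap = 314.36° ⇒ minimal covering band is its complement: 360° − 314.36° = 45.64°.
Band runs from +158.17° eastward to -156.19°, crossing the antimeridian.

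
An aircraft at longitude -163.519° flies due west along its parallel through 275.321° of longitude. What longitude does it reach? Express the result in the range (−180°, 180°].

-78.840°

Start at -163.519°; shift −275.321° → -438.840°.
-438.840° lies outside (−180°, 180°]; add 360° → -78.840°.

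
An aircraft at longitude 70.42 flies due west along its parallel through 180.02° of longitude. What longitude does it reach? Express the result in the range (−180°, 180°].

Start at +70.42°; shift −180.02° → -109.60°.
-109.60° already lies in (−180°, 180°].

-109.60°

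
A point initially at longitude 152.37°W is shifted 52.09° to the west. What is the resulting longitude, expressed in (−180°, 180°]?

155.54°E

Start at -152.37°; shift −52.09° → -204.46°.
-204.46° lies outside (−180°, 180°]; add 360° → +155.54°.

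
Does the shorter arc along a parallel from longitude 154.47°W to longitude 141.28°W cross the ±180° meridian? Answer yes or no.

No

Signed shortest Δλ = ((-141.28 − -154.47 + 180) mod 360) − 180 = 13.19°.
Going east by 13.19° from -154.47° reaches -141.28° without touching 180°.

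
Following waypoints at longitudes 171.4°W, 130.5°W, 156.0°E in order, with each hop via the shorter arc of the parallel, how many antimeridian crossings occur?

Leg 1: -171.4° → -130.5°, shortest Δλ = 40.9° (east) — does not cross 180°.
Leg 2: -130.5° → +156.0°, shortest Δλ = -73.5° (west) — crosses 180°.
Total crossings: 1.

1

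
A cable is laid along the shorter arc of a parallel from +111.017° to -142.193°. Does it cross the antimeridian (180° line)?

Naïve |-142.193 − 111.017| = 253.21° > 180°, so the shorter arc goes the other way round — across 180°.
Signed shortest Δλ = ((-142.193 − 111.017 + 180) mod 360) − 180 = 106.79°.
Going east by 106.79° from +111.017° passes through 180° before reaching -142.193°.

Yes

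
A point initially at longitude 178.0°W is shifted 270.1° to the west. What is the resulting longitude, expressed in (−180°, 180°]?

Start at -178.0°; shift −270.1° → -448.1°.
-448.1° lies outside (−180°, 180°]; add 360° → -88.1°.

88.1°W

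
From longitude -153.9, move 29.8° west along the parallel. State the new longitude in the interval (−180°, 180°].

+176.3°

Start at -153.9°; shift −29.8° → -183.7°.
-183.7° lies outside (−180°, 180°]; add 360° → +176.3°.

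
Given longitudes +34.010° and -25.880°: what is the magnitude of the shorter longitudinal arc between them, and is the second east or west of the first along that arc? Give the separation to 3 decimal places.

Raw difference: -25.880 − 34.010 = -59.89°.
Normalise into (−180°, 180°]: -59.89° stays -59.89°.
Negative ⇒ the second point lies to the west; separation 59.890°.

59.890° west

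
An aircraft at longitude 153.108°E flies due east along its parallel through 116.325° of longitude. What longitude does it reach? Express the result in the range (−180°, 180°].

90.567°W

Start at +153.108°; shift +116.325° → +269.433°.
+269.433° lies outside (−180°, 180°]; subtract 360° → -90.567°.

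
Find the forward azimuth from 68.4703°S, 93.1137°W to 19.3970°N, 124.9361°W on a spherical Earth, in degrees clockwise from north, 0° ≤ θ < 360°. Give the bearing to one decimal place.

330.2°

Δλ = -124.9361 − -93.1137 = -31.8224°.
θ = atan2( sin Δλ · cos φ₂ , cos φ₁ · sin φ₂ − sin φ₁ · cos φ₂ · cos Δλ )
  = atan2(-0.49736, 0.86742) = -29.829° → normalised to [0°, 360°): 330.171°.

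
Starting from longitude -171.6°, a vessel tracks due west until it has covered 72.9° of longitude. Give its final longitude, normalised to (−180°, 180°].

+115.5°

Start at -171.6°; shift −72.9° → -244.5°.
-244.5° lies outside (−180°, 180°]; add 360° → +115.5°.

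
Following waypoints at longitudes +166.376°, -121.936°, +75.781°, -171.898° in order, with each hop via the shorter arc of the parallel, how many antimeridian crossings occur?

Leg 1: +166.376° → -121.936°, shortest Δλ = 71.688° (east) — crosses 180°.
Leg 2: -121.936° → +75.781°, shortest Δλ = -162.283° (west) — crosses 180°.
Leg 3: +75.781° → -171.898°, shortest Δλ = 112.321° (east) — crosses 180°.
Total crossings: 3.

3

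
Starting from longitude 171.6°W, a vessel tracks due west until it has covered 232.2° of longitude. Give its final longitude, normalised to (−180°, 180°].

Start at -171.6°; shift −232.2° → -403.8°.
-403.8° lies outside (−180°, 180°]; add 360° → -43.8°.

43.8°W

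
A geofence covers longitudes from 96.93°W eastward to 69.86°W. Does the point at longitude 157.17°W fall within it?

Band width going east from -96.93° to -69.86°: ((-69.86 − -96.93) mod 360) = 27.07°.
Offset of -157.17° east of the west edge: ((-157.17 − -96.93) mod 360) = 299.76°.
299.76° > 27.07° ⇒ outside.

No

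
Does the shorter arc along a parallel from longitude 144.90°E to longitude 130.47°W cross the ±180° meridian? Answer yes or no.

Naïve |-130.47 − 144.90| = 275.37° > 180°, so the shorter arc goes the other way round — across 180°.
Signed shortest Δλ = ((-130.47 − 144.90 + 180) mod 360) − 180 = 84.63°.
Going east by 84.63° from +144.90° passes through 180° before reaching -130.47°.

Yes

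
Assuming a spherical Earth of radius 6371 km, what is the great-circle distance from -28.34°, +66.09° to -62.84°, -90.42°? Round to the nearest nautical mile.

5218 nmi

Δλ = -90.42 − 66.09 = -156.51°.
Δφ = -62.84 − -28.34 = -34.50°.
a = sin²(Δφ/2) + cos φ₁ · cos φ₂ · sin²(Δλ/2) = 0.473056.
c = 2·atan2(√a, √(1−a)) = 1.51688 rad → d = 6371·c ≈ 9664.06 km ≈ 5218.17 nmi.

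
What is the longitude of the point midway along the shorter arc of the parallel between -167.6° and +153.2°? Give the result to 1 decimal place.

+172.8°

Signed shortest Δλ from -167.6° to +153.2° is -39.2°.
Midpoint longitude = -167.6° + (-39.2°)/2 = -167.6° − 19.6° = -187.2°.
Normalise into (−180°, 180°]: +172.8°.
(The naïve average (-167.6 + +153.2)/2 = -7.2° is on the wrong side of the globe.)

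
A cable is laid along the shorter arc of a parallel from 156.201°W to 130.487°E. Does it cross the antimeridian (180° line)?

Yes

Naïve |130.487 − -156.201| = 286.688° > 180°, so the shorter arc goes the other way round — across 180°.
Signed shortest Δλ = ((130.487 − -156.201 + 180) mod 360) − 180 = -73.312°.
Going west by 73.312° from -156.201° passes through 180° before reaching +130.487°.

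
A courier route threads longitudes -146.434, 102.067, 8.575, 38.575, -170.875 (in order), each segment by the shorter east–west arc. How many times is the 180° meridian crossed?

2

Leg 1: -146.434° → +102.067°, shortest Δλ = -111.499° (west) — crosses 180°.
Leg 2: +102.067° → +8.575°, shortest Δλ = -93.492° (west) — does not cross 180°.
Leg 3: +8.575° → +38.575°, shortest Δλ = 30.0° (east) — does not cross 180°.
Leg 4: +38.575° → -170.875°, shortest Δλ = 150.55° (east) — crosses 180°.
Total crossings: 2.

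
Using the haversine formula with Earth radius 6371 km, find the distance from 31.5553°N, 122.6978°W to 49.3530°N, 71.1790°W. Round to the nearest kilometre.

4677 km

Δλ = -71.1790 − -122.6978 = 51.5188°.
Δφ = 49.3530 − 31.5553 = 17.7977°.
a = sin²(Δφ/2) + cos φ₁ · cos φ₂ · sin²(Δλ/2) = 0.128767.
c = 2·atan2(√a, √(1−a)) = 0.73405 rad → d = 6371·c ≈ 4676.65 km.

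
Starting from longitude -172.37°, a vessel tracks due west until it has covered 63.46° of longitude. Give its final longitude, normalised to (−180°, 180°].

+124.17°

Start at -172.37°; shift −63.46° → -235.83°.
-235.83° lies outside (−180°, 180°]; add 360° → +124.17°.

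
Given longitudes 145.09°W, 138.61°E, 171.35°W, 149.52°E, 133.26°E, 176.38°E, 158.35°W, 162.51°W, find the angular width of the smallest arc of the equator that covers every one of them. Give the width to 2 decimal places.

Sort the longitudes: -171.35°, -162.51°, -158.35°, -145.09°, +133.26°, +138.61°, +149.52°, +176.38°.
Eastward gaps between consecutive values (wrapping around): 8.84°, 4.16°, 13.26°, 278.35°, 5.35°, 10.91°, 26.86°, 12.27°.
Largest gap = 278.35° ⇒ minimal covering band is its complement: 360° − 278.35° = 81.65°.
Band runs from +133.26° eastward to -145.09°, crossing the antimeridian.

81.65°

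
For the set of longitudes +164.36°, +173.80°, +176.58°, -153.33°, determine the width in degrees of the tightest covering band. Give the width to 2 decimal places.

42.31°

Sort the longitudes: -153.33°, +164.36°, +173.80°, +176.58°.
Eastward gaps between consecutive values (wrapping around): 317.69°, 9.44°, 2.78°, 30.09°.
Largest gap = 317.69° ⇒ minimal covering band is its complement: 360° − 317.69° = 42.31°.
Band runs from +164.36° eastward to -153.33°, crossing the antimeridian.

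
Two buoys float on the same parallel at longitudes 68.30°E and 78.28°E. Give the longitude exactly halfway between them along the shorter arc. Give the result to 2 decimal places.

73.29°E

Signed shortest Δλ from +68.30° to +78.28° is +9.98°.
Midpoint longitude = +68.30° + (+9.98°)/2 = +68.30° + 4.99° = +73.29°.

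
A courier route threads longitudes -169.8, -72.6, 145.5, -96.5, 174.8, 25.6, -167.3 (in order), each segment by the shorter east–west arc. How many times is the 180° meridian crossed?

4

Leg 1: -169.8° → -72.6°, shortest Δλ = 97.2° (east) — does not cross 180°.
Leg 2: -72.6° → +145.5°, shortest Δλ = -141.9° (west) — crosses 180°.
Leg 3: +145.5° → -96.5°, shortest Δλ = 118.0° (east) — crosses 180°.
Leg 4: -96.5° → +174.8°, shortest Δλ = -88.7° (west) — crosses 180°.
Leg 5: +174.8° → +25.6°, shortest Δλ = -149.2° (west) — does not cross 180°.
Leg 6: +25.6° → -167.3°, shortest Δλ = 167.1° (east) — crosses 180°.
Total crossings: 4.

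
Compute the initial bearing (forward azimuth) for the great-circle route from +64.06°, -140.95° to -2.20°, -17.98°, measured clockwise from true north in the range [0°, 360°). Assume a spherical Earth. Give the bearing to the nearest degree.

Δλ = -17.98 − -140.95 = 122.97°.
θ = atan2( sin Δλ · cos φ₂ , cos φ₁ · sin φ₂ − sin φ₁ · cos φ₂ · cos Δλ )
  = atan2(0.83834, 0.47222) = 60.608° → normalised to [0°, 360°): 60.608°.

61°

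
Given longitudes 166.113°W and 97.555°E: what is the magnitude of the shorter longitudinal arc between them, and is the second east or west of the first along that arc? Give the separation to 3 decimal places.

Raw difference: 97.555 − -166.113 = 263.668°.
Normalise into (−180°, 180°]: 263.668° − 360° = -96.332°.
Negative ⇒ the second point lies to the west; separation 96.332°.

96.332° west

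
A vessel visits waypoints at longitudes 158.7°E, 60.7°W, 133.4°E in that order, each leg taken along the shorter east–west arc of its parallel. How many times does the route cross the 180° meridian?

2

Leg 1: +158.7° → -60.7°, shortest Δλ = 140.6° (east) — crosses 180°.
Leg 2: -60.7° → +133.4°, shortest Δλ = -165.9° (west) — crosses 180°.
Total crossings: 2.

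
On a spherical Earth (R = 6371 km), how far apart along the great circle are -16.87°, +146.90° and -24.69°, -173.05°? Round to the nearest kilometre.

Δλ = -173.05 − 146.90 = -319.95°; wrapped into (−180°, 180°]: 40.05°.
Δφ = -24.69 − -16.87 = -7.82°.
a = sin²(Δφ/2) + cos φ₁ · cos φ₂ · sin²(Δλ/2) = 0.106604.
c = 2·atan2(√a, √(1−a)) = 0.66520 rad → d = 6371·c ≈ 4238.00 km.

4238 km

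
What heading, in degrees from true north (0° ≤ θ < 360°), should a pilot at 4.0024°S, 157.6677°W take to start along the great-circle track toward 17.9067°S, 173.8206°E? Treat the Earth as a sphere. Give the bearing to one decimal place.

Δλ = 173.8206 − -157.6677 = 331.4883°; wrapped into (−180°, 180°]: -28.5117°.
θ = atan2( sin Δλ · cos φ₂ , cos φ₁ · sin φ₂ − sin φ₁ · cos φ₂ · cos Δλ )
  = atan2(-0.45422, -0.24836) = -118.669° → normalised to [0°, 360°): 241.331°.

241.3°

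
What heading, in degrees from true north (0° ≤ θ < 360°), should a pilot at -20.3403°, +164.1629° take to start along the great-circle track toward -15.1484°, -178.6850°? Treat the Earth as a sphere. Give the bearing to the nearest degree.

75°

Δλ = -178.6850 − 164.1629 = -342.8479°; wrapped into (−180°, 180°]: 17.1521°.
θ = atan2( sin Δλ · cos φ₂ , cos φ₁ · sin φ₂ − sin φ₁ · cos φ₂ · cos Δλ )
  = atan2(0.28466, 0.07557) = 75.133° → normalised to [0°, 360°): 75.133°.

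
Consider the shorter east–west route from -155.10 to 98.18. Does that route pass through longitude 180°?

Yes

Naïve |98.18 − -155.10| = 253.28° > 180°, so the shorter arc goes the other way round — across 180°.
Signed shortest Δλ = ((98.18 − -155.10 + 180) mod 360) − 180 = -106.72°.
Going west by 106.72° from -155.10° passes through 180° before reaching +98.18°.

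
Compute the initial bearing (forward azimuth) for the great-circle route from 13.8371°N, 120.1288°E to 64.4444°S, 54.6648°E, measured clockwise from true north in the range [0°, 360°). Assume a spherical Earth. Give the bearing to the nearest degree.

Δλ = 54.6648 − 120.1288 = -65.4640°.
θ = atan2( sin Δλ · cos φ₂ , cos φ₁ · sin φ₂ − sin φ₁ · cos φ₂ · cos Δλ )
  = atan2(-0.39243, -0.91883) = -156.873° → normalised to [0°, 360°): 203.127°.

203°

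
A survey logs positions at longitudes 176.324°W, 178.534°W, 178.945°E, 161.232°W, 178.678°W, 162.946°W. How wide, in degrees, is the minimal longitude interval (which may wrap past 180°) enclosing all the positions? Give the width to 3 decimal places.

19.823°

Sort the longitudes: -178.678°, -178.534°, -176.324°, -162.946°, -161.232°, +178.945°.
Eastward gaps between consecutive values (wrapping around): 0.144°, 2.210°, 13.378°, 1.714°, 340.177°, 2.377°.
Largest gap = 340.177° ⇒ minimal covering band is its complement: 360° − 340.177° = 19.823°.
Band runs from +178.945° eastward to -161.232°, crossing the antimeridian.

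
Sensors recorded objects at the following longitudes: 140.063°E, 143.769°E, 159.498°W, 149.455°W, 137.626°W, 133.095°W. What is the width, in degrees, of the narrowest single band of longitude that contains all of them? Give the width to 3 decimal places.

86.842°

Sort the longitudes: -159.498°, -149.455°, -137.626°, -133.095°, +140.063°, +143.769°.
Eastward gaps between consecutive values (wrapping around): 10.043°, 11.829°, 4.531°, 273.158°, 3.706°, 56.733°.
Largest gap = 273.158° ⇒ minimal covering band is its complement: 360° − 273.158° = 86.842°.
Band runs from +140.063° eastward to -133.095°, crossing the antimeridian.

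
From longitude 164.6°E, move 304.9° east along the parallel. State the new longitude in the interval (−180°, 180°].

109.5°E

Start at +164.6°; shift +304.9° → +469.5°.
+469.5° lies outside (−180°, 180°]; subtract 360° → +109.5°.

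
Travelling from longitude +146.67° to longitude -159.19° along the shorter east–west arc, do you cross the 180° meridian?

Yes

Naïve |-159.19 − 146.67| = 305.86° > 180°, so the shorter arc goes the other way round — across 180°.
Signed shortest Δλ = ((-159.19 − 146.67 + 180) mod 360) − 180 = 54.14°.
Going east by 54.14° from +146.67° passes through 180° before reaching -159.19°.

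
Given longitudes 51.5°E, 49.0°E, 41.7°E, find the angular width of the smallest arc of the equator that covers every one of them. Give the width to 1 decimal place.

9.8°

Sort the longitudes: +41.7°, +49.0°, +51.5°.
Eastward gaps between consecutive values (wrapping around): 7.3°, 2.5°, 350.2°.
Largest gap = 350.2° ⇒ minimal covering band is its complement: 360° − 350.2° = 9.8°.
Band runs from +41.7° eastward to +51.5°.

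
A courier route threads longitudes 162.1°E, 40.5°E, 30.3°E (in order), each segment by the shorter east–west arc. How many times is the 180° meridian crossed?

Leg 1: +162.1° → +40.5°, shortest Δλ = -121.6° (west) — does not cross 180°.
Leg 2: +40.5° → +30.3°, shortest Δλ = -10.2° (west) — does not cross 180°.
Total crossings: 0.

0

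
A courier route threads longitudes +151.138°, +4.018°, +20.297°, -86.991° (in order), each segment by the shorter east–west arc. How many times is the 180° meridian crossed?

0

Leg 1: +151.138° → +4.018°, shortest Δλ = -147.12° (west) — does not cross 180°.
Leg 2: +4.018° → +20.297°, shortest Δλ = 16.279° (east) — does not cross 180°.
Leg 3: +20.297° → -86.991°, shortest Δλ = -107.288° (west) — does not cross 180°.
Total crossings: 0.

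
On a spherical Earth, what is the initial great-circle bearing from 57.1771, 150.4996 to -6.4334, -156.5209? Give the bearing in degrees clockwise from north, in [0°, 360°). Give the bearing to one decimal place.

125.4°

Δλ = -156.5209 − 150.4996 = -307.0205°; wrapped into (−180°, 180°]: 52.9795°.
θ = atan2( sin Δλ · cos φ₂ , cos φ₁ · sin φ₂ − sin φ₁ · cos φ₂ · cos Δλ )
  = atan2(0.79339, -0.56352) = 125.385° → normalised to [0°, 360°): 125.385°.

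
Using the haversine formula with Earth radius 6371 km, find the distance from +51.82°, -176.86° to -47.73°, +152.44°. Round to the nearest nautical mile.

Δλ = 152.44 − -176.86 = 329.30°; wrapped into (−180°, 180°]: -30.70°.
Δφ = -47.73 − 51.82 = -99.55°.
a = sin²(Δφ/2) + cos φ₁ · cos φ₂ · sin²(Δλ/2) = 0.612089.
c = 2·atan2(√a, √(1−a)) = 1.79690 rad → d = 6371·c ≈ 11448.02 km ≈ 6181.44 nmi.

6181 nmi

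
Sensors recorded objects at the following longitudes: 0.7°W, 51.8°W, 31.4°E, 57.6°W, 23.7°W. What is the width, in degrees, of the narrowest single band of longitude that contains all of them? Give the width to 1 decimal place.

Sort the longitudes: -57.6°, -51.8°, -23.7°, -0.7°, +31.4°.
Eastward gaps between consecutive values (wrapping around): 5.8°, 28.1°, 23.0°, 32.1°, 271.0°.
Largest gap = 271.0° ⇒ minimal covering band is its complement: 360° − 271.0° = 89.0°.
Band runs from -57.6° eastward to +31.4°.

89.0°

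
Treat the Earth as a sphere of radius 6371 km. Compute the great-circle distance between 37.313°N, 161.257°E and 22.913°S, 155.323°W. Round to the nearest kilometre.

Δλ = -155.323 − 161.257 = -316.580°; wrapped into (−180°, 180°]: 43.420°.
Δφ = -22.913 − 37.313 = -60.226°.
a = sin²(Δφ/2) + cos φ₁ · cos φ₂ · sin²(Δλ/2) = 0.351951.
c = 2·atan2(√a, √(1−a)) = 1.27019 rad → d = 6371·c ≈ 8092.39 km.

8092 km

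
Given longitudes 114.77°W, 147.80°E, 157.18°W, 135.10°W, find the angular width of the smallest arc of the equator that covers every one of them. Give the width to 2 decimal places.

97.43°

Sort the longitudes: -157.18°, -135.10°, -114.77°, +147.80°.
Eastward gaps between consecutive values (wrapping around): 22.08°, 20.33°, 262.57°, 55.02°.
Largest gap = 262.57° ⇒ minimal covering band is its complement: 360° − 262.57° = 97.43°.
Band runs from +147.80° eastward to -114.77°, crossing the antimeridian.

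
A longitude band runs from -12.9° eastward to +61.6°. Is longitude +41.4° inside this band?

Band width going east from -12.9° to +61.6°: ((61.6 − -12.9) mod 360) = 74.5°.
Offset of +41.4° east of the west edge: ((41.4 − -12.9) mod 360) = 54.3°.
54.3° ≤ 74.5° ⇒ inside.

Yes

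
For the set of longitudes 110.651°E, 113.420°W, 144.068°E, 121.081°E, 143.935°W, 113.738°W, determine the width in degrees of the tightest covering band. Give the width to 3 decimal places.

135.929°

Sort the longitudes: -143.935°, -113.738°, -113.420°, +110.651°, +121.081°, +144.068°.
Eastward gaps between consecutive values (wrapping around): 30.197°, 0.318°, 224.071°, 10.430°, 22.987°, 71.997°.
Largest gap = 224.071° ⇒ minimal covering band is its complement: 360° − 224.071° = 135.929°.
Band runs from +110.651° eastward to -113.420°, crossing the antimeridian.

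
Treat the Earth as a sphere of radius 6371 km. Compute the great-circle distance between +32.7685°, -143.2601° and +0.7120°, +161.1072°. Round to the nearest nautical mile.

3676 nmi

Δλ = 161.1072 − -143.2601 = 304.3673°; wrapped into (−180°, 180°]: -55.6327°.
Δφ = 0.7120 − 32.7685 = -32.0565°.
a = sin²(Δφ/2) + cos φ₁ · cos φ₂ · sin²(Δλ/2) = 0.259323.
c = 2·atan2(√a, √(1−a)) = 1.06860 rad → d = 6371·c ≈ 6808.04 km ≈ 3676.05 nmi.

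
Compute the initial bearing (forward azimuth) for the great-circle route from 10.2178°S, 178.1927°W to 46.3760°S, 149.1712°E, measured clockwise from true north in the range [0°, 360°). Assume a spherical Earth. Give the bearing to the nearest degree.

211°

Δλ = 149.1712 − -178.1927 = 327.3639°; wrapped into (−180°, 180°]: -32.6361°.
θ = atan2( sin Δλ · cos φ₂ , cos φ₁ · sin φ₂ − sin φ₁ · cos φ₂ · cos Δλ )
  = atan2(-0.37208, -0.60934) = -148.591° → normalised to [0°, 360°): 211.409°.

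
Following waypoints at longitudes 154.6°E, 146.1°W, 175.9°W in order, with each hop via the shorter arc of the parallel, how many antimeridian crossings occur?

1

Leg 1: +154.6° → -146.1°, shortest Δλ = 59.3° (east) — crosses 180°.
Leg 2: -146.1° → -175.9°, shortest Δλ = -29.8° (west) — does not cross 180°.
Total crossings: 1.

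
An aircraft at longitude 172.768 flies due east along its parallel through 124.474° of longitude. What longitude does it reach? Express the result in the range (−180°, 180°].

-62.758°

Start at +172.768°; shift +124.474° → +297.242°.
+297.242° lies outside (−180°, 180°]; subtract 360° → -62.758°.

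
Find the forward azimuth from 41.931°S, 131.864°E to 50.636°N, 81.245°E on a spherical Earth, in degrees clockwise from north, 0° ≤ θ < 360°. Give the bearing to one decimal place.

Δλ = 81.245 − 131.864 = -50.619°.
θ = atan2( sin Δλ · cos φ₂ , cos φ₁ · sin φ₂ − sin φ₁ · cos φ₂ · cos Δλ )
  = atan2(-0.49024, 0.84408) = -30.148° → normalised to [0°, 360°): 329.852°.

329.9°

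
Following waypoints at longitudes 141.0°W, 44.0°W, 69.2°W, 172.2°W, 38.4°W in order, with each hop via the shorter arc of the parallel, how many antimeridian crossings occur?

Leg 1: -141.0° → -44.0°, shortest Δλ = 97.0° (east) — does not cross 180°.
Leg 2: -44.0° → -69.2°, shortest Δλ = -25.2° (west) — does not cross 180°.
Leg 3: -69.2° → -172.2°, shortest Δλ = -103.0° (west) — does not cross 180°.
Leg 4: -172.2° → -38.4°, shortest Δλ = 133.8° (east) — does not cross 180°.
Total crossings: 0.

0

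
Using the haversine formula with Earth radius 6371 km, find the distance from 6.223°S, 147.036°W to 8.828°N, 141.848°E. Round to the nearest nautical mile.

Δλ = 141.848 − -147.036 = 288.884°; wrapped into (−180°, 180°]: -71.116°.
Δφ = 8.828 − -6.223 = 15.051°.
a = sin²(Δφ/2) + cos φ₁ · cos φ₂ · sin²(Δλ/2) = 0.349351.
c = 2·atan2(√a, √(1−a)) = 1.26474 rad → d = 6371·c ≈ 8057.67 km ≈ 4350.79 nmi.

4351 nmi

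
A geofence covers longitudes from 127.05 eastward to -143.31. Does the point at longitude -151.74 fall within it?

Band width going east from +127.05° to -143.31°: ((-143.31 − 127.05) mod 360) = 89.64°.
Offset of -151.74° east of the west edge: ((-151.74 − 127.05) mod 360) = 81.21°.
81.21° ≤ 89.64° ⇒ inside.

Yes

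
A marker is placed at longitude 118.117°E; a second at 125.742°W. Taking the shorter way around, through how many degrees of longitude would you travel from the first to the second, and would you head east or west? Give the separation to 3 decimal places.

116.141° east

Raw difference: -125.742 − 118.117 = -243.859°.
Normalise into (−180°, 180°]: -243.859° + 360° = 116.141°.
Positive ⇒ the second point lies to the east; separation 116.141°.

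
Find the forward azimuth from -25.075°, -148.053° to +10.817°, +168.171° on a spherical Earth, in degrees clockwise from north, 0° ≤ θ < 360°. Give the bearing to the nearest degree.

305°

Δλ = 168.171 − -148.053 = 316.224°; wrapped into (−180°, 180°]: -43.776°.
θ = atan2( sin Δλ · cos φ₂ , cos φ₁ · sin φ₂ − sin φ₁ · cos φ₂ · cos Δλ )
  = atan2(-0.67955, 0.47056) = -55.299° → normalised to [0°, 360°): 304.701°.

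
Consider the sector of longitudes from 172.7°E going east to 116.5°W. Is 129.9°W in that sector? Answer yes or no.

Yes

Band width going east from +172.7° to -116.5°: ((-116.5 − 172.7) mod 360) = 70.8°.
Offset of -129.9° east of the west edge: ((-129.9 − 172.7) mod 360) = 57.4°.
57.4° ≤ 70.8° ⇒ inside.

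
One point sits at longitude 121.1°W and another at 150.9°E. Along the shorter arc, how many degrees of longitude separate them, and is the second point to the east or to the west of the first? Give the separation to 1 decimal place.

Raw difference: 150.9 − -121.1 = 272.0°.
Normalise into (−180°, 180°]: 272.0° − 360° = -88.0°.
Negative ⇒ the second point lies to the west; separation 88.0°.

88.0° west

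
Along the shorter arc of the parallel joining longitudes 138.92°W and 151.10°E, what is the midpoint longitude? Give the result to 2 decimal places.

173.91°W

Signed shortest Δλ from -138.92° to +151.10° is -69.98°.
Midpoint longitude = -138.92° + (-69.98°)/2 = -138.92° − 34.99° = -173.91°.
(The naïve average (-138.92 + +151.10)/2 = 6.09° is on the wrong side of the globe.)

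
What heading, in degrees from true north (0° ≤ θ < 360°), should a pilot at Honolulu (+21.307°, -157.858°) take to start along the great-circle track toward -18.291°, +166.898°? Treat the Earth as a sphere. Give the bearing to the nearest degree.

Δλ = 166.898 − -157.858 = 324.756°; wrapped into (−180°, 180°]: -35.244°.
θ = atan2( sin Δλ · cos φ₂ , cos φ₁ · sin φ₂ − sin φ₁ · cos φ₂ · cos Δλ )
  = atan2(-0.54790, -0.57416) = -136.340° → normalised to [0°, 360°): 223.660°.

224°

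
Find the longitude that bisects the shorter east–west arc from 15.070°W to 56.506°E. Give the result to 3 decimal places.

20.718°E

Signed shortest Δλ from -15.070° to +56.506° is +71.576°.
Midpoint longitude = -15.070° + (+71.576°)/2 = -15.070° + 35.788° = +20.718°.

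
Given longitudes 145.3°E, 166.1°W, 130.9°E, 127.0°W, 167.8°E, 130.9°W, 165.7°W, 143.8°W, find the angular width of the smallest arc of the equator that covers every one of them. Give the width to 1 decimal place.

102.1°

Sort the longitudes: -166.1°, -165.7°, -143.8°, -130.9°, -127.0°, +130.9°, +145.3°, +167.8°.
Eastward gaps between consecutive values (wrapping around): 0.4°, 21.9°, 12.9°, 3.9°, 257.9°, 14.4°, 22.5°, 26.1°.
Largest gap = 257.9° ⇒ minimal covering band is its complement: 360° − 257.9° = 102.1°.
Band runs from +130.9° eastward to -127.0°, crossing the antimeridian.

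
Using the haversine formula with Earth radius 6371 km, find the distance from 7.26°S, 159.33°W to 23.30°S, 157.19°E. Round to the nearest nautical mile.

2682 nmi

Δλ = 157.19 − -159.33 = 316.52°; wrapped into (−180°, 180°]: -43.48°.
Δφ = -23.30 − -7.26 = -16.04°.
a = sin²(Δφ/2) + cos φ₁ · cos φ₂ · sin²(Δλ/2) = 0.144459.
c = 2·atan2(√a, √(1−a)) = 0.77976 rad → d = 6371·c ≈ 4967.86 km ≈ 2682.43 nmi.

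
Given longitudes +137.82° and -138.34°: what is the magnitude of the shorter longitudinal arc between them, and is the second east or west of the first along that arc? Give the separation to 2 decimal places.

Raw difference: -138.34 − 137.82 = -276.16°.
Normalise into (−180°, 180°]: -276.16° + 360° = 83.84°.
Positive ⇒ the second point lies to the east; separation 83.84°.

83.84° east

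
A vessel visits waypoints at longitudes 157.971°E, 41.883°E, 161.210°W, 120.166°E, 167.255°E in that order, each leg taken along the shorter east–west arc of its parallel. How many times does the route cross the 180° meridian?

2

Leg 1: +157.971° → +41.883°, shortest Δλ = -116.088° (west) — does not cross 180°.
Leg 2: +41.883° → -161.210°, shortest Δλ = 156.907° (east) — crosses 180°.
Leg 3: -161.210° → +120.166°, shortest Δλ = -78.624° (west) — crosses 180°.
Leg 4: +120.166° → +167.255°, shortest Δλ = 47.089° (east) — does not cross 180°.
Total crossings: 2.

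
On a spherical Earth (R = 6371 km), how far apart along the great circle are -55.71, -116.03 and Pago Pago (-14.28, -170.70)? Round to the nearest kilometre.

6527 km

Δλ = -170.70 − -116.03 = -54.67°.
Δφ = -14.28 − -55.71 = 41.43°.
a = sin²(Δφ/2) + cos φ₁ · cos φ₂ · sin²(Δλ/2) = 0.240240.
c = 2·atan2(√a, √(1−a)) = 1.02451 rad → d = 6371·c ≈ 6527.14 km.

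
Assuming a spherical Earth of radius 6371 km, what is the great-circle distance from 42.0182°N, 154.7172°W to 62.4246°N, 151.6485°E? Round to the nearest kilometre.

4129 km

Δλ = 151.6485 − -154.7172 = 306.3657°; wrapped into (−180°, 180°]: -53.6343°.
Δφ = 62.4246 − 42.0182 = 20.4064°.
a = sin²(Δφ/2) + cos φ₁ · cos φ₂ · sin²(Δλ/2) = 0.101376.
c = 2·atan2(√a, √(1−a)) = 0.64807 rad → d = 6371·c ≈ 4128.88 km.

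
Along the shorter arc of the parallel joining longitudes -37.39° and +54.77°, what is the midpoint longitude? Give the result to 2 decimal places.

Signed shortest Δλ from -37.39° to +54.77° is +92.16°.
Midpoint longitude = -37.39° + (+92.16°)/2 = -37.39° + 46.08° = +8.69°.

+8.69°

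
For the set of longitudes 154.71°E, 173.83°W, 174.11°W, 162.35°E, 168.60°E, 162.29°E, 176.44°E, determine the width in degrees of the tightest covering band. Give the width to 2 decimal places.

Sort the longitudes: -174.11°, -173.83°, +154.71°, +162.29°, +162.35°, +168.60°, +176.44°.
Eastward gaps between consecutive values (wrapping around): 0.28°, 328.54°, 7.58°, 0.06°, 6.25°, 7.84°, 9.45°.
Largest gap = 328.54° ⇒ minimal covering band is its complement: 360° − 328.54° = 31.46°.
Band runs from +154.71° eastward to -173.83°, crossing the antimeridian.

31.46°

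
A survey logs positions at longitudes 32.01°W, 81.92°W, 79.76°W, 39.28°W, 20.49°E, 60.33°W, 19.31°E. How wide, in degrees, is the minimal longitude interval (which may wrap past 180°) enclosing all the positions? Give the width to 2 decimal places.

102.41°

Sort the longitudes: -81.92°, -79.76°, -60.33°, -39.28°, -32.01°, +19.31°, +20.49°.
Eastward gaps between consecutive values (wrapping around): 2.16°, 19.43°, 21.05°, 7.27°, 51.32°, 1.18°, 257.59°.
Largest gap = 257.59° ⇒ minimal covering band is its complement: 360° − 257.59° = 102.41°.
Band runs from -81.92° eastward to +20.49°.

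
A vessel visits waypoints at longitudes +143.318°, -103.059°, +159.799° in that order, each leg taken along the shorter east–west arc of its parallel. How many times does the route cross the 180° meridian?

2

Leg 1: +143.318° → -103.059°, shortest Δλ = 113.623° (east) — crosses 180°.
Leg 2: -103.059° → +159.799°, shortest Δλ = -97.142° (west) — crosses 180°.
Total crossings: 2.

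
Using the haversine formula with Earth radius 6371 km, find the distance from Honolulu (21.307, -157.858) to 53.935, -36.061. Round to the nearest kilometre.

9977 km

Δλ = -36.061 − -157.858 = 121.797°.
Δφ = 53.935 − 21.307 = 32.628°.
a = sin²(Δφ/2) + cos φ₁ · cos φ₂ · sin²(Δλ/2) = 0.497633.
c = 2·atan2(√a, √(1−a)) = 1.56606 rad → d = 6371·c ≈ 9977.38 km.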